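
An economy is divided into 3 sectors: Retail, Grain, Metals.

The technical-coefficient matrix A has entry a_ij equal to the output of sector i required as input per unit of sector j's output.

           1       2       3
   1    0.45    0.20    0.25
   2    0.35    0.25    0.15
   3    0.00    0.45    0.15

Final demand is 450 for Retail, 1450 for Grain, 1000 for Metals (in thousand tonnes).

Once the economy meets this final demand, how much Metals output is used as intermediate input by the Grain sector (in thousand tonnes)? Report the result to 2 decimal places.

z_32 = 2058.42

I − A =
  [   0.55    -0.20    -0.25]
  [  -0.35     0.75    -0.15]
  [   0.00    -0.45     0.85]
Cofactors of I−A, C_ij = (−1)^(i+j)·(minor ij) (rows/columns in the sector order above):
  C_11 = (0.75)(0.85) − (-0.15)(-0.45) = 0.5700
  C_12 = −[(-0.35)(0.85) − (-0.15)(0.00)] = 0.2975
  C_13 = (-0.35)(-0.45) − (0.75)(0.00) = 0.1575
  C_21 = −[(-0.20)(0.85) − (-0.25)(-0.45)] = 0.2825
  C_22 = (0.55)(0.85) − (-0.25)(0.00) = 0.4675
  C_23 = −[(0.55)(-0.45) − (-0.20)(0.00)] = 0.2475
  C_31 = (-0.20)(-0.15) − (-0.25)(0.75) = 0.2175
  C_32 = −[(0.55)(-0.15) − (-0.25)(-0.35)] = 0.1700
  C_33 = (0.55)(0.75) − (-0.20)(-0.35) = 0.3425
det(I−A) = Σ_j (I−A)_1j·C_1j = (0.55)(0.5700) + (-0.20)(0.2975) + (-0.25)(0.1575) = 0.214625
adj(I−A) = Cᵀ =
  [ 0.5700   0.2825   0.2175]
  [ 0.2975   0.4675   0.1700]
  [ 0.1575   0.2475   0.3425]
(I − A)⁻¹ = adj(I−A) / det(I−A) ≈
  [   2.6558     1.3162     1.0134]
  [   1.3861     2.1782     0.7921]
  [   0.7338     1.1532     1.5958]
First solve x = (I − A)⁻¹ d = adj(I−A)·d / det(I−A); in particular x_2 = (0.2975·450 + 0.4675·1450 + 0.1700·1000) / 0.214625 = 981.75 / 0.214625 ≈ 4574.2574.
Intermediate flow from 3 to 2: z_32 = a_32 · x_2 = 0.45 × 981.75 / 0.214625 = 441.7875 / 0.214625 ≈ 2058.42.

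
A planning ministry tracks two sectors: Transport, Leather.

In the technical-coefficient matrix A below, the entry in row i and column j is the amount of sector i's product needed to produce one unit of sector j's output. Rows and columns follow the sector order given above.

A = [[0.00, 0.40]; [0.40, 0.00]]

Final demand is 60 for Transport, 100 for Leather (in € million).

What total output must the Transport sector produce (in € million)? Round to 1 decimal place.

x_T = 119.0

I − A =
  [   1.00    -0.40]
  [  -0.40     1.00]
det(I−A) = (1.00)(1.00) − (-0.40)(-0.40) = 0.8400
adj(I−A) = [[1.00, 0.40], [0.40, 1.00]]
(I − A)⁻¹ = adj(I−A) / det(I−A) ≈
  [   1.1905     0.4762]
  [   0.4762     1.1905]
x = (I − A)⁻¹ d = adj(I−A)·d / det(I−A), with det(I−A) = 0.8400:
  x_T = (1.00·60 + 0.40·100) / 0.8400 = 100.00 / 0.8400 ≈ 119.0
  x_L = (0.40·60 + 1.00·100) / 0.8400 = 124.00 / 0.8400 ≈ 147.6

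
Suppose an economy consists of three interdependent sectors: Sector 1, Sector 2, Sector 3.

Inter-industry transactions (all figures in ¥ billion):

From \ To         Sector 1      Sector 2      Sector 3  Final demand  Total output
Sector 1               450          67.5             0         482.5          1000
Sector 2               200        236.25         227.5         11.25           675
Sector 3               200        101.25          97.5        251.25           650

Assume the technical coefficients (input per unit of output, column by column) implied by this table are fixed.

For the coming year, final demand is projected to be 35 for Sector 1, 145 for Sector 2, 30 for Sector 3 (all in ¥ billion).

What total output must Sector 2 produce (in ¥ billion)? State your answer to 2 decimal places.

Technical coefficients a_ij = z_ij / X_j:
  a_11 = 450/1000 = 0.45, a_21 = 200/1000 = 0.20, a_31 = 200/1000 = 0.20
  a_12 = 67.5/675 = 0.10, a_22 = 236.25/675 = 0.35, a_32 = 101.25/675 = 0.15
  a_13 = 0/650 = 0.00, a_23 = 227.5/650 = 0.35, a_33 = 97.5/650 = 0.15
I − A =
  [   0.55    -0.10     0.00]
  [  -0.20     0.65    -0.35]
  [  -0.20    -0.15     0.85]
Cofactors of I−A, C_ij = (−1)^(i+j)·(minor ij) (rows/columns in the sector order above):
  C_11 = (0.65)(0.85) − (-0.35)(-0.15) = 0.5000
  C_12 = −[(-0.20)(0.85) − (-0.35)(-0.20)] = 0.2400
  C_13 = (-0.20)(-0.15) − (0.65)(-0.20) = 0.1600
  C_21 = −[(-0.10)(0.85) − (0.00)(-0.15)] = 0.0850
  C_22 = (0.55)(0.85) − (0.00)(-0.20) = 0.4675
  C_23 = −[(0.55)(-0.15) − (-0.10)(-0.20)] = 0.1025
  C_31 = (-0.10)(-0.35) − (0.00)(0.65) = 0.0350
  C_32 = −[(0.55)(-0.35) − (0.00)(-0.20)] = 0.1925
  C_33 = (0.55)(0.65) − (-0.10)(-0.20) = 0.3375
det(I−A) = Σ_j (I−A)_1j·C_1j = (0.55)(0.5000) + (-0.10)(0.2400) + (0.00)(0.1600) = 0.2510
adj(I−A) = Cᵀ =
  [ 0.5000   0.0850   0.0350]
  [ 0.2400   0.4675   0.1925]
  [ 0.1600   0.1025   0.3375]
(I − A)⁻¹ = adj(I−A) / det(I−A) ≈
  [   1.9920     0.3386     0.1394]
  [   0.9562     1.8625     0.7669]
  [   0.6375     0.4084     1.3446]
x = (I − A)⁻¹ d = adj(I−A)·d / det(I−A), with det(I−A) = 0.2510:
  x_1 = (0.5000·35 + 0.0850·145 + 0.0350·30) / 0.2510 = 30.875 / 0.2510 ≈ 123.01
  x_2 = (0.2400·35 + 0.4675·145 + 0.1925·30) / 0.2510 = 81.9625 / 0.2510 ≈ 326.54
  x_3 = (0.1600·35 + 0.1025·145 + 0.3375·30) / 0.2510 = 30.5875 / 0.2510 ≈ 121.86

x_2 = 326.54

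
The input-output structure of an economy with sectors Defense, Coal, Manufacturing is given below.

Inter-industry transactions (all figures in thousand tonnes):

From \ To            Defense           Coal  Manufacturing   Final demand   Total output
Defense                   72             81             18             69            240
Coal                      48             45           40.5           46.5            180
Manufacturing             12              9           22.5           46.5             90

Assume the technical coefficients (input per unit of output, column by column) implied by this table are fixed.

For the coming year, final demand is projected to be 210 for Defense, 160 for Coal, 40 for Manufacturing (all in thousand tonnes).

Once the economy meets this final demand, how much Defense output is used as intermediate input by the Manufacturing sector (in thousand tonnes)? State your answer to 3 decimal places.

z_13 = 25.148

Technical coefficients a_ij = z_ij / X_j:
  a_11 = 72/240 = 0.30, a_21 = 48/240 = 0.20, a_31 = 12/240 = 0.05
  a_12 = 81/180 = 0.45, a_22 = 45/180 = 0.25, a_32 = 9/180 = 0.05
  a_13 = 18/90 = 0.20, a_23 = 40.5/90 = 0.45, a_33 = 22.5/90 = 0.25
I − A =
  [   0.70    -0.45    -0.20]
  [  -0.20     0.75    -0.45]
  [  -0.05    -0.05     0.75]
Cofactors of I−A, C_ij = (−1)^(i+j)·(minor ij) (rows/columns in the sector order above):
  C_11 = (0.75)(0.75) − (-0.45)(-0.05) = 0.5400
  C_12 = −[(-0.20)(0.75) − (-0.45)(-0.05)] = 0.1725
  C_13 = (-0.20)(-0.05) − (0.75)(-0.05) = 0.0475
  C_21 = −[(-0.45)(0.75) − (-0.20)(-0.05)] = 0.3475
  C_22 = (0.70)(0.75) − (-0.20)(-0.05) = 0.5150
  C_23 = −[(0.70)(-0.05) − (-0.45)(-0.05)] = 0.0575
  C_31 = (-0.45)(-0.45) − (-0.20)(0.75) = 0.3525
  C_32 = −[(0.70)(-0.45) − (-0.20)(-0.20)] = 0.3550
  C_33 = (0.70)(0.75) − (-0.45)(-0.20) = 0.4350
det(I−A) = Σ_j (I−A)_1j·C_1j = (0.70)(0.5400) + (-0.45)(0.1725) + (-0.20)(0.0475) = 0.290875
adj(I−A) = Cᵀ =
  [ 0.5400   0.3475   0.3525]
  [ 0.1725   0.5150   0.3550]
  [ 0.0475   0.0575   0.4350]
(I − A)⁻¹ = adj(I−A) / det(I−A) ≈
  [   1.8565     1.1947     1.2119]
  [   0.5930     1.7705     1.2205]
  [   0.1633     0.1977     1.4955]
First solve x = (I − A)⁻¹ d = adj(I−A)·d / det(I−A); in particular x_3 = (0.0475·210 + 0.0575·160 + 0.4350·40) / 0.290875 = 36.575 / 0.290875 ≈ 125.74130.
Intermediate flow from 1 to 3: z_13 = a_13 · x_3 = 0.20 × 36.575 / 0.290875 = 7.315 / 0.290875 ≈ 25.148.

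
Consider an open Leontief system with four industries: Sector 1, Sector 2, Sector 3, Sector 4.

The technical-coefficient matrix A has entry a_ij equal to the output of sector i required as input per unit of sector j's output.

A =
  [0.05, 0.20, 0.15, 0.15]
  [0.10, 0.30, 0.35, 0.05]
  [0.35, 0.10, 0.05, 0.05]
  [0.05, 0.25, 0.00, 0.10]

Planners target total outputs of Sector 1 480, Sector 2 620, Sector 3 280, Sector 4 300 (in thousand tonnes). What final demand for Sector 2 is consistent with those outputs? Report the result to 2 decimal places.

d_2 = 273.00

I − A =
  [   0.95    -0.20    -0.15    -0.15]
  [  -0.10     0.70    -0.35    -0.05]
  [  -0.35    -0.10     0.95    -0.05]
  [  -0.05    -0.25     0.00     0.90]
d = (I − A) x:
  d_1 = (+0.95)·480 + (-0.20)·620 + (-0.15)·280 + (-0.15)·300 = 245.00
  d_2 = (-0.10)·480 + (+0.70)·620 + (-0.35)·280 + (-0.05)·300 = 273.00
  d_3 = (-0.35)·480 + (-0.10)·620 + (+0.95)·280 + (-0.05)·300 = 21.00
  d_4 = (-0.05)·480 + (-0.25)·620 + (+0.00)·280 + (+0.90)·300 = 91.00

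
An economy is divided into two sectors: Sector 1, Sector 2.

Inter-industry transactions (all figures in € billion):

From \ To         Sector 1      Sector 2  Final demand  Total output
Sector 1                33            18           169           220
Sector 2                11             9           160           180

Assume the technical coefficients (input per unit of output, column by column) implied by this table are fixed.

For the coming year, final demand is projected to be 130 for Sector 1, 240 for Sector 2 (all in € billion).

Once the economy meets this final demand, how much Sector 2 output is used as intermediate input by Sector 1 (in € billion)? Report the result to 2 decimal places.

Technical coefficients a_ij = z_ij / X_j:
  a_11 = 33/220 = 0.15, a_21 = 11/220 = 0.05
  a_12 = 18/180 = 0.10, a_22 = 9/180 = 0.05
I − A =
  [   0.85    -0.10]
  [  -0.05     0.95]
det(I−A) = (0.85)(0.95) − (-0.10)(-0.05) = 0.8025
adj(I−A) = [[0.95, 0.10], [0.05, 0.85]]
(I − A)⁻¹ = adj(I−A) / det(I−A) ≈
  [   1.1838     0.1246]
  [   0.0623     1.0592]
First solve x = (I − A)⁻¹ d = adj(I−A)·d / det(I−A); in particular x_1 = (0.95·130 + 0.10·240) / 0.8025 = 147.50 / 0.8025 ≈ 183.8006.
Intermediate flow from 2 to 1: z_21 = a_21 · x_1 = 0.05 × 147.50 / 0.8025 = 7.375 / 0.8025 ≈ 9.19.

z_21 = 9.19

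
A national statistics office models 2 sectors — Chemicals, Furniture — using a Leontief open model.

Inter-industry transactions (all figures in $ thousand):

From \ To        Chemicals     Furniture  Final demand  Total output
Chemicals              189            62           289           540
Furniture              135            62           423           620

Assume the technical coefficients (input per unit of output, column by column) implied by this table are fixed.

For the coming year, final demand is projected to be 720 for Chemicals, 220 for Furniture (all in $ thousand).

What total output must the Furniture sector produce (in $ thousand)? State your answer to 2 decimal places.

Technical coefficients a_ij = z_ij / X_j:
  a_11 = 189/540 = 0.35, a_21 = 135/540 = 0.25
  a_12 = 62/620 = 0.10, a_22 = 62/620 = 0.10
I − A =
  [   0.65    -0.10]
  [  -0.25     0.90]
det(I−A) = (0.65)(0.90) − (-0.10)(-0.25) = 0.5600
adj(I−A) = [[0.90, 0.10], [0.25, 0.65]]
(I − A)⁻¹ = adj(I−A) / det(I−A) ≈
  [   1.6071     0.1786]
  [   0.4464     1.1607]
x = (I − A)⁻¹ d = adj(I−A)·d / det(I−A), with det(I−A) = 0.5600:
  x_1 = (0.90·720 + 0.10·220) / 0.5600 = 670.00 / 0.5600 ≈ 1196.43
  x_2 = (0.25·720 + 0.65·220) / 0.5600 = 323.00 / 0.5600 ≈ 576.79

x_2 = 576.79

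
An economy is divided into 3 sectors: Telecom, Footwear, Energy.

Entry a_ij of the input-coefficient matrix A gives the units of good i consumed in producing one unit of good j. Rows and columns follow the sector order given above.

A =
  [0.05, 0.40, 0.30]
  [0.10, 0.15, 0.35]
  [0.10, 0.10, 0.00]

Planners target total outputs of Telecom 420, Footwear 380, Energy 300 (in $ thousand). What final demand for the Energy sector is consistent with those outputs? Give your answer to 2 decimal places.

I − A =
  [   0.95    -0.40    -0.30]
  [  -0.10     0.85    -0.35]
  [  -0.10    -0.10     1.00]
d = (I − A) x:
  d_1 = (+0.95)·420 + (-0.40)·380 + (-0.30)·300 = 157.00
  d_2 = (-0.10)·420 + (+0.85)·380 + (-0.35)·300 = 176.00
  d_3 = (-0.10)·420 + (-0.10)·380 + (+1.00)·300 = 220.00

d_3 = 220.00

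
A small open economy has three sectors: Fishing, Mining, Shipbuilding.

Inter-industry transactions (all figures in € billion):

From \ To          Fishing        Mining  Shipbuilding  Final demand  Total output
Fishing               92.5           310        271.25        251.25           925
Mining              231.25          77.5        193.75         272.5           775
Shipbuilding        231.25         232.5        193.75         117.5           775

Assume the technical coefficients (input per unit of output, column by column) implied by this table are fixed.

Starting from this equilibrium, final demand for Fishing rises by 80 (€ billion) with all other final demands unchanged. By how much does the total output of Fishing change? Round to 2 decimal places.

Δx_F = 143.28

Technical coefficients a_ij = z_ij / X_j:
  a_FF = 92.5/925 = 0.10, a_MF = 231.25/925 = 0.25, a_SF = 231.25/925 = 0.25
  a_FM = 310/775 = 0.40, a_MM = 77.5/775 = 0.10, a_SM = 232.5/775 = 0.30
  a_FS = 271.25/775 = 0.35, a_MS = 193.75/775 = 0.25, a_SS = 193.75/775 = 0.25
I − A =
  [   0.90    -0.40    -0.35]
  [  -0.25     0.90    -0.25]
  [  -0.25    -0.30     0.75]
Cofactors of I−A, C_ij = (−1)^(i+j)·(minor ij) (rows/columns in the sector order above):
  C_11 = (0.90)(0.75) − (-0.25)(-0.30) = 0.6000
  C_12 = −[(-0.25)(0.75) − (-0.25)(-0.25)] = 0.2500
  C_13 = (-0.25)(-0.30) − (0.90)(-0.25) = 0.3000
  C_21 = −[(-0.40)(0.75) − (-0.35)(-0.30)] = 0.4050
  C_22 = (0.90)(0.75) − (-0.35)(-0.25) = 0.5875
  C_23 = −[(0.90)(-0.30) − (-0.40)(-0.25)] = 0.3700
  C_31 = (-0.40)(-0.25) − (-0.35)(0.90) = 0.4150
  C_32 = −[(0.90)(-0.25) − (-0.35)(-0.25)] = 0.3125
  C_33 = (0.90)(0.90) − (-0.40)(-0.25) = 0.7100
det(I−A) = Σ_j (I−A)_1j·C_1j = (0.90)(0.6000) + (-0.40)(0.2500) + (-0.35)(0.3000) = 0.3350
adj(I−A) = Cᵀ =
  [ 0.6000   0.4050   0.4150]
  [ 0.2500   0.5875   0.3125]
  [ 0.3000   0.3700   0.7100]
(I − A)⁻¹ = adj(I−A) / det(I−A) ≈
  [   1.7910     1.2090     1.2388]
  [   0.7463     1.7537     0.9328]
  [   0.8955     1.1045     2.1194]
Δx = (I − A)⁻¹ Δd with Δd having +80 in the Fishing component and 0 elsewhere.
So Δx_F = L_FF · (+80), where L_FF = adj(I−A)_FF / det(I−A) = 0.6000 / 0.3350.
Δx_F = 0.6000 × (+80) / 0.3350 = 48.00 / 0.3350 ≈ 143.28.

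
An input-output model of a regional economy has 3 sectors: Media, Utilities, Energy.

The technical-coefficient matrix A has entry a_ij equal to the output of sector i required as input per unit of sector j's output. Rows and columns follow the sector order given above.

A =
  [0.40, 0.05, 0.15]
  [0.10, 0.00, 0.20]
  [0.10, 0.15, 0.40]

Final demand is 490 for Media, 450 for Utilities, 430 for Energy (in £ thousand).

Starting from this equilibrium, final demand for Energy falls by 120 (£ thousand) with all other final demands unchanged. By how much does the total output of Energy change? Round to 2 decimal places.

Δx_E = -222.60

I − A =
  [   0.60    -0.05    -0.15]
  [  -0.10     1.00    -0.20]
  [  -0.10    -0.15     0.60]
Cofactors of I−A, C_ij = (−1)^(i+j)·(minor ij) (rows/columns in the sector order above):
  C_11 = (1.00)(0.60) − (-0.20)(-0.15) = 0.5700
  C_12 = −[(-0.10)(0.60) − (-0.20)(-0.10)] = 0.0800
  C_13 = (-0.10)(-0.15) − (1.00)(-0.10) = 0.1150
  C_21 = −[(-0.05)(0.60) − (-0.15)(-0.15)] = 0.0525
  C_22 = (0.60)(0.60) − (-0.15)(-0.10) = 0.3450
  C_23 = −[(0.60)(-0.15) − (-0.05)(-0.10)] = 0.0950
  C_31 = (-0.05)(-0.20) − (-0.15)(1.00) = 0.1600
  C_32 = −[(0.60)(-0.20) − (-0.15)(-0.10)] = 0.1350
  C_33 = (0.60)(1.00) − (-0.05)(-0.10) = 0.5950
det(I−A) = Σ_j (I−A)_1j·C_1j = (0.60)(0.5700) + (-0.05)(0.0800) + (-0.15)(0.1150) = 0.32075
adj(I−A) = Cᵀ =
  [ 0.5700   0.0525   0.1600]
  [ 0.0800   0.3450   0.1350]
  [ 0.1150   0.0950   0.5950]
(I − A)⁻¹ = adj(I−A) / det(I−A) ≈
  [   1.7771     0.1637     0.4988]
  [   0.2494     1.0756     0.4209]
  [   0.3585     0.2962     1.8550]
Δx = (I − A)⁻¹ Δd with Δd having -120 in the Energy component and 0 elsewhere.
So Δx_E = L_EE · (-120), where L_EE = adj(I−A)_EE / det(I−A) = 0.5950 / 0.32075.
Δx_E = 0.5950 × (-120) / 0.32075 = -71.40 / 0.32075 ≈ -222.60.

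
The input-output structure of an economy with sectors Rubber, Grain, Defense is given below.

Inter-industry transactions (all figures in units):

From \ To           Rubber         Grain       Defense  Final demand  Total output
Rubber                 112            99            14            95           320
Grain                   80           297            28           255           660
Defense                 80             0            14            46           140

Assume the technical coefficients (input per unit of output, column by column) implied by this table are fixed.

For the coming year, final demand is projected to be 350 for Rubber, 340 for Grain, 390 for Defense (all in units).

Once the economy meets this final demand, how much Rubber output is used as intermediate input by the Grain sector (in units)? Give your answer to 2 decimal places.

Technical coefficients a_ij = z_ij / X_j:
  a_RR = 112/320 = 0.35, a_GR = 80/320 = 0.25, a_DR = 80/320 = 0.25
  a_RG = 99/660 = 0.15, a_GG = 297/660 = 0.45, a_DG = 0/660 = 0.00
  a_RD = 14/140 = 0.10, a_GD = 28/140 = 0.20, a_DD = 14/140 = 0.10
I − A =
  [   0.65    -0.15    -0.10]
  [  -0.25     0.55    -0.20]
  [  -0.25     0.00     0.90]
Cofactors of I−A, C_ij = (−1)^(i+j)·(minor ij) (rows/columns in the sector order above):
  C_11 = (0.55)(0.90) − (-0.20)(0.00) = 0.4950
  C_12 = −[(-0.25)(0.90) − (-0.20)(-0.25)] = 0.2750
  C_13 = (-0.25)(0.00) − (0.55)(-0.25) = 0.1375
  C_21 = −[(-0.15)(0.90) − (-0.10)(0.00)] = 0.1350
  C_22 = (0.65)(0.90) − (-0.10)(-0.25) = 0.5600
  C_23 = −[(0.65)(0.00) − (-0.15)(-0.25)] = 0.0375
  C_31 = (-0.15)(-0.20) − (-0.10)(0.55) = 0.0850
  C_32 = −[(0.65)(-0.20) − (-0.10)(-0.25)] = 0.1550
  C_33 = (0.65)(0.55) − (-0.15)(-0.25) = 0.3200
det(I−A) = Σ_j (I−A)_1j·C_1j = (0.65)(0.4950) + (-0.15)(0.2750) + (-0.10)(0.1375) = 0.26675
adj(I−A) = Cᵀ =
  [ 0.4950   0.1350   0.0850]
  [ 0.2750   0.5600   0.1550]
  [ 0.1375   0.0375   0.3200]
(I − A)⁻¹ = adj(I−A) / det(I−A) ≈
  [   1.8557     0.5061     0.3187]
  [   1.0309     2.0993     0.5811]
  [   0.5155     0.1406     1.1996]
First solve x = (I − A)⁻¹ d = adj(I−A)·d / det(I−A); in particular x_G = (0.2750·350 + 0.5600·340 + 0.1550·390) / 0.26675 = 347.10 / 0.26675 ≈ 1301.2184.
Intermediate flow from R to G: z_RG = a_RG · x_G = 0.15 × 347.10 / 0.26675 = 52.065 / 0.26675 ≈ 195.18.

z_RG = 195.18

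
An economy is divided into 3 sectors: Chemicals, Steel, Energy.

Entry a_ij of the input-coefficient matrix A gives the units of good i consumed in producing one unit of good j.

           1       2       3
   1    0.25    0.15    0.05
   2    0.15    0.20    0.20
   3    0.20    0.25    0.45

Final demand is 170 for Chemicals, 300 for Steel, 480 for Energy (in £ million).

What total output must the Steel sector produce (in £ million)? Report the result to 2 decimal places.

x_2 = 821.85

I − A =
  [   0.75    -0.15    -0.05]
  [  -0.15     0.80    -0.20]
  [  -0.20    -0.25     0.55]
Cofactors of I−A, C_ij = (−1)^(i+j)·(minor ij) (rows/columns in the sector order above):
  C_11 = (0.80)(0.55) − (-0.20)(-0.25) = 0.3900
  C_12 = −[(-0.15)(0.55) − (-0.20)(-0.20)] = 0.1225
  C_13 = (-0.15)(-0.25) − (0.80)(-0.20) = 0.1975
  C_21 = −[(-0.15)(0.55) − (-0.05)(-0.25)] = 0.0950
  C_22 = (0.75)(0.55) − (-0.05)(-0.20) = 0.4025
  C_23 = −[(0.75)(-0.25) − (-0.15)(-0.20)] = 0.2175
  C_31 = (-0.15)(-0.20) − (-0.05)(0.80) = 0.0700
  C_32 = −[(0.75)(-0.20) − (-0.05)(-0.15)] = 0.1575
  C_33 = (0.75)(0.80) − (-0.15)(-0.15) = 0.5775
det(I−A) = Σ_j (I−A)_1j·C_1j = (0.75)(0.3900) + (-0.15)(0.1225) + (-0.05)(0.1975) = 0.26425
adj(I−A) = Cᵀ =
  [ 0.3900   0.0950   0.0700]
  [ 0.1225   0.4025   0.1575]
  [ 0.1975   0.2175   0.5775]
(I − A)⁻¹ = adj(I−A) / det(I−A) ≈
  [   1.4759     0.3595     0.2649]
  [   0.4636     1.5232     0.5960]
  [   0.7474     0.8231     2.1854]
x = (I − A)⁻¹ d = adj(I−A)·d / det(I−A), with det(I−A) = 0.26425:
  x_1 = (0.3900·170 + 0.0950·300 + 0.0700·480) / 0.26425 = 128.40 / 0.26425 ≈ 485.90
  x_2 = (0.1225·170 + 0.4025·300 + 0.1575·480) / 0.26425 = 217.175 / 0.26425 ≈ 821.85
  x_3 = (0.1975·170 + 0.2175·300 + 0.5775·480) / 0.26425 = 376.025 / 0.26425 ≈ 1422.99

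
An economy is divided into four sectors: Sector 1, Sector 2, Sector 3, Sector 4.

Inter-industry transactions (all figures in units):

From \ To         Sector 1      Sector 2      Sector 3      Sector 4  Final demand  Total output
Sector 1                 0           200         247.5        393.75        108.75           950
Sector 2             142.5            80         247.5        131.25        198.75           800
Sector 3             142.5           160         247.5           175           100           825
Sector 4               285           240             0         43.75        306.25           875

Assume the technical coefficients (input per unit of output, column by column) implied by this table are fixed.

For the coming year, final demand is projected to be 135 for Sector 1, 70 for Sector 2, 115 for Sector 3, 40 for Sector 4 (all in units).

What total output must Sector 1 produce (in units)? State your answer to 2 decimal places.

Technical coefficients a_ij = z_ij / X_j:
  a_11 = 0/950 = 0.00, a_21 = 142.5/950 = 0.15, a_31 = 142.5/950 = 0.15, a_41 = 285/950 = 0.30
  a_12 = 200/800 = 0.25, a_22 = 80/800 = 0.10, a_32 = 160/800 = 0.20, a_42 = 240/800 = 0.30
  a_13 = 247.5/825 = 0.30, a_23 = 247.5/825 = 0.30, a_33 = 247.5/825 = 0.30, a_43 = 0/825 = 0.00
  a_14 = 393.75/875 = 0.45, a_24 = 131.25/875 = 0.15, a_34 = 175/875 = 0.20, a_44 = 43.75/875 = 0.05
I − A =
  [   1.00    -0.25    -0.30    -0.45]
  [  -0.15     0.90    -0.30    -0.15]
  [  -0.15    -0.20     0.70    -0.20]
  [  -0.30    -0.30     0.00     0.95]
Compute the cofactors C_ij = (−1)^(i+j)·(3×3 minor ij) of I−A; the adjugate is their transpose:
adj(I−A) = Cᵀ =
  [ 0.492000   0.335750   0.354750   0.360750]
  [ 0.192000   0.509750   0.300750   0.234750]
  [ 0.222000   0.293875   0.621375   0.282375]
  [ 0.216000   0.267000   0.207000   0.483000]
det(I−A) = Σ_j (I−A)_1j·C_1j = (1.00)(0.492000) + (-0.25)(0.192000) + (-0.30)(0.222000) + (-0.45)(0.216000) = 0.2802
(I − A)⁻¹ = adj(I−A) / det(I−A) ≈
  [   1.7559     1.1983     1.2661     1.2875]
  [   0.6852     1.8192     1.0733     0.8378]
  [   0.7923     1.0488     2.2176     1.0078]
  [   0.7709     0.9529     0.7388     1.7238]
x = (I − A)⁻¹ d = adj(I−A)·d / det(I−A), with det(I−A) = 0.2802:
  x_1 = (0.492000·135 + 0.335750·70 + 0.354750·115 + 0.360750·40) / 0.2802 = 145.14875 / 0.2802 ≈ 518.02
  x_2 = (0.192000·135 + 0.509750·70 + 0.300750·115 + 0.234750·40) / 0.2802 = 105.57875 / 0.2802 ≈ 376.80
  x_3 = (0.222000·135 + 0.293875·70 + 0.621375·115 + 0.282375·40) / 0.2802 = 133.294375 / 0.2802 ≈ 475.71
  x_4 = (0.216000·135 + 0.267000·70 + 0.207000·115 + 0.483000·40) / 0.2802 = 90.975 / 0.2802 ≈ 324.68

x_1 = 518.02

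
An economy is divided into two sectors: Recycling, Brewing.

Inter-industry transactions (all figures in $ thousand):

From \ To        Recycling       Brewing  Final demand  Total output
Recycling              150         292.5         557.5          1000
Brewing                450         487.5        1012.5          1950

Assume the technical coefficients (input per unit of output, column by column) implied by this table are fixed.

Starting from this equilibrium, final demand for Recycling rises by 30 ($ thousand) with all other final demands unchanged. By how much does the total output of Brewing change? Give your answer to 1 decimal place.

Technical coefficients a_ij = z_ij / X_j:
  a_11 = 150/1000 = 0.15, a_21 = 450/1000 = 0.45
  a_12 = 292.5/1950 = 0.15, a_22 = 487.5/1950 = 0.25
I − A =
  [   0.85    -0.15]
  [  -0.45     0.75]
det(I−A) = (0.85)(0.75) − (-0.15)(-0.45) = 0.5700
adj(I−A) = [[0.75, 0.15], [0.45, 0.85]]
(I − A)⁻¹ = adj(I−A) / det(I−A) ≈
  [   1.3158     0.2632]
  [   0.7895     1.4912]
Δx = (I − A)⁻¹ Δd with Δd having +30 in the Recycling component and 0 elsewhere.
So Δx_2 = L_21 · (+30), where L_21 = adj(I−A)_21 / det(I−A) = 0.45 / 0.5700.
Δx_2 = 0.45 × (+30) / 0.5700 = 13.50 / 0.5700 ≈ 23.7.

Δx_2 = 23.7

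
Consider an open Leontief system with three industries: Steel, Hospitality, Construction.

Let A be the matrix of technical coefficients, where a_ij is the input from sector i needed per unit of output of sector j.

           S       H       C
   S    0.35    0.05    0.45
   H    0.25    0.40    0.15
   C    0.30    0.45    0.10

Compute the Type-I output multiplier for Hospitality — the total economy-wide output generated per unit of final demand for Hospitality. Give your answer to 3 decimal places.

I − A =
  [   0.65    -0.05    -0.45]
  [  -0.25     0.60    -0.15]
  [  -0.30    -0.45     0.90]
Cofactors of I−A, C_ij = (−1)^(i+j)·(minor ij) (rows/columns in the sector order above):
  C_11 = (0.60)(0.90) − (-0.15)(-0.45) = 0.4725
  C_12 = −[(-0.25)(0.90) − (-0.15)(-0.30)] = 0.2700
  C_13 = (-0.25)(-0.45) − (0.60)(-0.30) = 0.2925
  C_21 = −[(-0.05)(0.90) − (-0.45)(-0.45)] = 0.2475
  C_22 = (0.65)(0.90) − (-0.45)(-0.30) = 0.4500
  C_23 = −[(0.65)(-0.45) − (-0.05)(-0.30)] = 0.3075
  C_31 = (-0.05)(-0.15) − (-0.45)(0.60) = 0.2775
  C_32 = −[(0.65)(-0.15) − (-0.45)(-0.25)] = 0.2100
  C_33 = (0.65)(0.60) − (-0.05)(-0.25) = 0.3775
det(I−A) = Σ_j (I−A)_1j·C_1j = (0.65)(0.4725) + (-0.05)(0.2700) + (-0.45)(0.2925) = 0.1620
adj(I−A) = Cᵀ =
  [ 0.4725   0.2475   0.2775]
  [ 0.2700   0.4500   0.2100]
  [ 0.2925   0.3075   0.3775]
(I − A)⁻¹ = adj(I−A) / det(I−A) ≈
  [   2.9167     1.5278     1.7130]
  [   1.6667     2.7778     1.2963]
  [   1.8056     1.8981     2.3302]
The output multiplier for sector j is the column-j sum of the Leontief inverse (I − A)⁻¹ = adj(I−A) / det(I−A).
Column H of adj(I−A): (0.2475, 0.4500, 0.3075); det(I−A) = 0.1620.
m_H = (0.2475 + 0.4500 + 0.3075) / 0.1620 = 1.005 / 0.1620 ≈ 6.204.

m_H = 6.204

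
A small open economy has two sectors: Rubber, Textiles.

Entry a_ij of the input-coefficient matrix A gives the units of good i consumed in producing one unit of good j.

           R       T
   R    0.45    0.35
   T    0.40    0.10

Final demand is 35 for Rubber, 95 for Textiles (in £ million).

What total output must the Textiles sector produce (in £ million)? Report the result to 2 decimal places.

x_T = 186.62

I − A =
  [   0.55    -0.35]
  [  -0.40     0.90]
det(I−A) = (0.55)(0.90) − (-0.35)(-0.40) = 0.3550
adj(I−A) = [[0.90, 0.35], [0.40, 0.55]]
(I − A)⁻¹ = adj(I−A) / det(I−A) ≈
  [   2.5352     0.9859]
  [   1.1268     1.5493]
x = (I − A)⁻¹ d = adj(I−A)·d / det(I−A), with det(I−A) = 0.3550:
  x_R = (0.90·35 + 0.35·95) / 0.3550 = 64.75 / 0.3550 ≈ 182.39
  x_T = (0.40·35 + 0.55·95) / 0.3550 = 66.25 / 0.3550 ≈ 186.62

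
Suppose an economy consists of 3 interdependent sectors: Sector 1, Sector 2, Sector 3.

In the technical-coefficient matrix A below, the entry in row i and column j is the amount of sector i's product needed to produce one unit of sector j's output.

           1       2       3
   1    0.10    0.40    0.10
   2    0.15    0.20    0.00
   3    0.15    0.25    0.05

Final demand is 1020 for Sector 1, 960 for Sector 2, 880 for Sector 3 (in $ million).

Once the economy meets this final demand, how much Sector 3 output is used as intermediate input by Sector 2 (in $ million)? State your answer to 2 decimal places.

z_32 = 394.66

I − A =
  [   0.90    -0.40    -0.10]
  [  -0.15     0.80     0.00]
  [  -0.15    -0.25     0.95]
Cofactors of I−A, C_ij = (−1)^(i+j)·(minor ij) (rows/columns in the sector order above):
  C_11 = (0.80)(0.95) − (0.00)(-0.25) = 0.7600
  C_12 = −[(-0.15)(0.95) − (0.00)(-0.15)] = 0.1425
  C_13 = (-0.15)(-0.25) − (0.80)(-0.15) = 0.1575
  C_21 = −[(-0.40)(0.95) − (-0.10)(-0.25)] = 0.4050
  C_22 = (0.90)(0.95) − (-0.10)(-0.15) = 0.8400
  C_23 = −[(0.90)(-0.25) − (-0.40)(-0.15)] = 0.2850
  C_31 = (-0.40)(0.00) − (-0.10)(0.80) = 0.0800
  C_32 = −[(0.90)(0.00) − (-0.10)(-0.15)] = 0.0150
  C_33 = (0.90)(0.80) − (-0.40)(-0.15) = 0.6600
det(I−A) = Σ_j (I−A)_1j·C_1j = (0.90)(0.7600) + (-0.40)(0.1425) + (-0.10)(0.1575) = 0.61125
adj(I−A) = Cᵀ =
  [ 0.7600   0.4050   0.0800]
  [ 0.1425   0.8400   0.0150]
  [ 0.1575   0.2850   0.6600]
(I − A)⁻¹ = adj(I−A) / det(I−A) ≈
  [   1.2434     0.6626     0.1309]
  [   0.2331     1.3742     0.0245]
  [   0.2577     0.4663     1.0798]
First solve x = (I − A)⁻¹ d = adj(I−A)·d / det(I−A); in particular x_2 = (0.1425·1020 + 0.8400·960 + 0.0150·880) / 0.61125 = 964.95 / 0.61125 ≈ 1578.6503.
Intermediate flow from 3 to 2: z_32 = a_32 · x_2 = 0.25 × 964.95 / 0.61125 = 241.2375 / 0.61125 ≈ 394.66.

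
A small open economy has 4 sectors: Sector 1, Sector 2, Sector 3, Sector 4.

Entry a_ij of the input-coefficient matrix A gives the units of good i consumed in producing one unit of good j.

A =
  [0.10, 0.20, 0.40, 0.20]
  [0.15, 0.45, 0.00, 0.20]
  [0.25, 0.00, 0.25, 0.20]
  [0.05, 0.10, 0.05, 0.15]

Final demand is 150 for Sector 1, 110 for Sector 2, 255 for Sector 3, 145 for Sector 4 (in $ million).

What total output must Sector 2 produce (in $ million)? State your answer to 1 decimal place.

I − A =
  [   0.90    -0.20    -0.40    -0.20]
  [  -0.15     0.55     0.00    -0.20]
  [  -0.25     0.00     0.75    -0.20]
  [  -0.05    -0.10    -0.05     0.85]
Compute the cofactors C_ij = (−1)^(i+j)·(3×3 minor ij) of I−A; the adjugate is their transpose:
adj(I−A) = Cᵀ =
  [ 0.330125   0.148500   0.186500   0.156500]
  [ 0.104125   0.465750   0.065500   0.149500]
  [ 0.120375   0.067500   0.366750   0.130500]
  [ 0.038750   0.067500   0.040250   0.293750]
det(I−A) = Σ_j (I−A)_1j·C_1j = (0.90)(0.330125) + (-0.20)(0.104125) + (-0.40)(0.120375) + (-0.20)(0.038750) = 0.2203875
(I − A)⁻¹ = adj(I−A) / det(I−A) ≈
  [   1.4979     0.6738     0.8462     0.7101]
  [   0.4725     2.1133     0.2972     0.6784]
  [   0.5462     0.3063     1.6641     0.5921]
  [   0.1758     0.3063     0.1826     1.3329]
x = (I − A)⁻¹ d = adj(I−A)·d / det(I−A), with det(I−A) = 0.2203875:
  x_1 = (0.330125·150 + 0.148500·110 + 0.186500·255 + 0.156500·145) / 0.2203875 = 136.10375 / 0.2203875 ≈ 617.6
  x_2 = (0.104125·150 + 0.465750·110 + 0.065500·255 + 0.149500·145) / 0.2203875 = 105.23125 / 0.2203875 ≈ 477.5
  x_3 = (0.120375·150 + 0.067500·110 + 0.366750·255 + 0.130500·145) / 0.2203875 = 137.925 / 0.2203875 ≈ 625.8
  x_4 = (0.038750·150 + 0.067500·110 + 0.040250·255 + 0.293750·145) / 0.2203875 = 66.095 / 0.2203875 ≈ 299.9

x_2 = 477.5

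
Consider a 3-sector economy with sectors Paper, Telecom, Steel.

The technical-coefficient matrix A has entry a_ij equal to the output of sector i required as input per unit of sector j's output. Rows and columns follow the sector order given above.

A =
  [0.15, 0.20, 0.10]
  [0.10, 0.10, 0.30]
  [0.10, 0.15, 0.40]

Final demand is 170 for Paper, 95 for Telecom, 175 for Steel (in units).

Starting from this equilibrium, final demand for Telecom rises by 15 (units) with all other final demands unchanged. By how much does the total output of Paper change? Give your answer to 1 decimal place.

Δx_P = 5.2

I − A =
  [   0.85    -0.20    -0.10]
  [  -0.10     0.90    -0.30]
  [  -0.10    -0.15     0.60]
Cofactors of I−A, C_ij = (−1)^(i+j)·(minor ij) (rows/columns in the sector order above):
  C_11 = (0.90)(0.60) − (-0.30)(-0.15) = 0.4950
  C_12 = −[(-0.10)(0.60) − (-0.30)(-0.10)] = 0.0900
  C_13 = (-0.10)(-0.15) − (0.90)(-0.10) = 0.1050
  C_21 = −[(-0.20)(0.60) − (-0.10)(-0.15)] = 0.1350
  C_22 = (0.85)(0.60) − (-0.10)(-0.10) = 0.5000
  C_23 = −[(0.85)(-0.15) − (-0.20)(-0.10)] = 0.1475
  C_31 = (-0.20)(-0.30) − (-0.10)(0.90) = 0.1500
  C_32 = −[(0.85)(-0.30) − (-0.10)(-0.10)] = 0.2650
  C_33 = (0.85)(0.90) − (-0.20)(-0.10) = 0.7450
det(I−A) = Σ_j (I−A)_1j·C_1j = (0.85)(0.4950) + (-0.20)(0.0900) + (-0.10)(0.1050) = 0.39225
adj(I−A) = Cᵀ =
  [ 0.4950   0.1350   0.1500]
  [ 0.0900   0.5000   0.2650]
  [ 0.1050   0.1475   0.7450]
(I − A)⁻¹ = adj(I−A) / det(I−A) ≈
  [   1.2620     0.3442     0.3824]
  [   0.2294     1.2747     0.6756]
  [   0.2677     0.3760     1.8993]
Δx = (I − A)⁻¹ Δd with Δd having +15 in the Telecom component and 0 elsewhere.
So Δx_P = L_PT · (+15), where L_PT = adj(I−A)_PT / det(I−A) = 0.1350 / 0.39225.
Δx_P = 0.1350 × (+15) / 0.39225 = 2.025 / 0.39225 ≈ 5.2.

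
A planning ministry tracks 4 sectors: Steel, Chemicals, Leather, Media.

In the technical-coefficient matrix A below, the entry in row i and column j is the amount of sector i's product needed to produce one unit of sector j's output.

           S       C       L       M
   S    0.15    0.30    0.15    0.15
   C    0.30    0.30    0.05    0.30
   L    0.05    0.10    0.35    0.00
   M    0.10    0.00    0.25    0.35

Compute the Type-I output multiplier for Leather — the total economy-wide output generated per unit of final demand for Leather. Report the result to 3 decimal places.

m_L = 3.924

I − A =
  [   0.85    -0.30    -0.15    -0.15]
  [  -0.30     0.70    -0.05    -0.30]
  [  -0.05    -0.10     0.65     0.00]
  [  -0.10     0.00    -0.25     0.65]
Compute the cofactors C_ij = (−1)^(i+j)·(3×3 minor ij) of I−A; the adjugate is their transpose:
adj(I−A) = Cᵀ =
  [ 0.285000   0.140250   0.126750   0.130500]
  [ 0.151625   0.342625   0.135625   0.193125]
  [ 0.045250   0.063500   0.308750   0.039750]
  [ 0.061250   0.046000   0.138250   0.313500]
det(I−A) = Σ_j (I−A)_1j·C_1j = (0.85)(0.285000) + (-0.30)(0.151625) + (-0.15)(0.045250) + (-0.15)(0.061250) = 0.1807875
(I − A)⁻¹ = adj(I−A) / det(I−A) ≈
  [   1.5764     0.7758     0.7011     0.7218]
  [   0.8387     1.8952     0.7502     1.0682]
  [   0.2503     0.3512     1.7078     0.2199]
  [   0.3388     0.2544     0.7647     1.7341]
The output multiplier for sector j is the column-j sum of the Leontief inverse (I − A)⁻¹ = adj(I−A) / det(I−A).
Column L of adj(I−A): (0.126750, 0.135625, 0.308750, 0.138250); det(I−A) = 0.1807875.
m_L = (0.126750 + 0.135625 + 0.308750 + 0.138250) / 0.1807875 = 0.709375 / 0.1807875 ≈ 3.924.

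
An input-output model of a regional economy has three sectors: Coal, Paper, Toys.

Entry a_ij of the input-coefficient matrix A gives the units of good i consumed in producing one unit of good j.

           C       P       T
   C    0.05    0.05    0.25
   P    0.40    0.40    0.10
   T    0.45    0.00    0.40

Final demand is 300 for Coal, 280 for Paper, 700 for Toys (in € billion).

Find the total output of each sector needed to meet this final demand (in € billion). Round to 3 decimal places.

I − A =
  [   0.95    -0.05    -0.25]
  [  -0.40     0.60    -0.10]
  [  -0.45     0.00     0.60]
Cofactors of I−A, C_ij = (−1)^(i+j)·(minor ij) (rows/columns in the sector order above):
  C_11 = (0.60)(0.60) − (-0.10)(0.00) = 0.3600
  C_12 = −[(-0.40)(0.60) − (-0.10)(-0.45)] = 0.2850
  C_13 = (-0.40)(0.00) − (0.60)(-0.45) = 0.2700
  C_21 = −[(-0.05)(0.60) − (-0.25)(0.00)] = 0.0300
  C_22 = (0.95)(0.60) − (-0.25)(-0.45) = 0.4575
  C_23 = −[(0.95)(0.00) − (-0.05)(-0.45)] = 0.0225
  C_31 = (-0.05)(-0.10) − (-0.25)(0.60) = 0.1550
  C_32 = −[(0.95)(-0.10) − (-0.25)(-0.40)] = 0.1950
  C_33 = (0.95)(0.60) − (-0.05)(-0.40) = 0.5500
det(I−A) = Σ_j (I−A)_1j·C_1j = (0.95)(0.3600) + (-0.05)(0.2850) + (-0.25)(0.2700) = 0.26025
adj(I−A) = Cᵀ =
  [ 0.3600   0.0300   0.1550]
  [ 0.2850   0.4575   0.1950]
  [ 0.2700   0.0225   0.5500]
(I − A)⁻¹ = adj(I−A) / det(I−A) ≈
  [   1.3833     0.1153     0.5956]
  [   1.0951     1.7579     0.7493]
  [   1.0375     0.0865     2.1134]
x = (I − A)⁻¹ d = adj(I−A)·d / det(I−A), with det(I−A) = 0.26025:
  x_C = (0.3600·300 + 0.0300·280 + 0.1550·700) / 0.26025 = 224.90 / 0.26025 ≈ 864.169
  x_P = (0.2850·300 + 0.4575·280 + 0.1950·700) / 0.26025 = 350.10 / 0.26025 ≈ 1345.245
  x_T = (0.2700·300 + 0.0225·280 + 0.5500·700) / 0.26025 = 472.30 / 0.26025 ≈ 1814.793

x_C = 864.169, x_P = 1345.245, x_T = 1814.793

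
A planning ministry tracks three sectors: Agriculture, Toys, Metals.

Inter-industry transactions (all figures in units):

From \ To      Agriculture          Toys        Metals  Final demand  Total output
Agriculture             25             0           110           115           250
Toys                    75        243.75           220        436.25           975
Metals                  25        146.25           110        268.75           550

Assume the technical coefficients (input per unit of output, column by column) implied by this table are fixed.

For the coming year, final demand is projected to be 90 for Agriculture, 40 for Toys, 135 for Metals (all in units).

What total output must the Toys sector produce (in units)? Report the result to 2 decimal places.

x_T = 237.88

Technical coefficients a_ij = z_ij / X_j:
  a_AA = 25/250 = 0.10, a_TA = 75/250 = 0.30, a_MA = 25/250 = 0.10
  a_AT = 0/975 = 0.00, a_TT = 243.75/975 = 0.25, a_MT = 146.25/975 = 0.15
  a_AM = 110/550 = 0.20, a_TM = 220/550 = 0.40, a_MM = 110/550 = 0.20
I − A =
  [   0.90     0.00    -0.20]
  [  -0.30     0.75    -0.40]
  [  -0.10    -0.15     0.80]
Cofactors of I−A, C_ij = (−1)^(i+j)·(minor ij) (rows/columns in the sector order above):
  C_11 = (0.75)(0.80) − (-0.40)(-0.15) = 0.5400
  C_12 = −[(-0.30)(0.80) − (-0.40)(-0.10)] = 0.2800
  C_13 = (-0.30)(-0.15) − (0.75)(-0.10) = 0.1200
  C_21 = −[(0.00)(0.80) − (-0.20)(-0.15)] = 0.0300
  C_22 = (0.90)(0.80) − (-0.20)(-0.10) = 0.7000
  C_23 = −[(0.90)(-0.15) − (0.00)(-0.10)] = 0.1350
  C_31 = (0.00)(-0.40) − (-0.20)(0.75) = 0.1500
  C_32 = −[(0.90)(-0.40) − (-0.20)(-0.30)] = 0.4200
  C_33 = (0.90)(0.75) − (0.00)(-0.30) = 0.6750
det(I−A) = Σ_j (I−A)_1j·C_1j = (0.90)(0.5400) + (0.00)(0.2800) + (-0.20)(0.1200) = 0.4620
adj(I−A) = Cᵀ =
  [ 0.5400   0.0300   0.1500]
  [ 0.2800   0.7000   0.4200]
  [ 0.1200   0.1350   0.6750]
(I − A)⁻¹ = adj(I−A) / det(I−A) ≈
  [   1.1688     0.0649     0.3247]
  [   0.6061     1.5152     0.9091]
  [   0.2597     0.2922     1.4610]
x = (I − A)⁻¹ d = adj(I−A)·d / det(I−A), with det(I−A) = 0.4620:
  x_A = (0.5400·90 + 0.0300·40 + 0.1500·135) / 0.4620 = 70.05 / 0.4620 ≈ 151.62
  x_T = (0.2800·90 + 0.7000·40 + 0.4200·135) / 0.4620 = 109.90 / 0.4620 ≈ 237.88
  x_M = (0.1200·90 + 0.1350·40 + 0.6750·135) / 0.4620 = 107.325 / 0.4620 ≈ 232.31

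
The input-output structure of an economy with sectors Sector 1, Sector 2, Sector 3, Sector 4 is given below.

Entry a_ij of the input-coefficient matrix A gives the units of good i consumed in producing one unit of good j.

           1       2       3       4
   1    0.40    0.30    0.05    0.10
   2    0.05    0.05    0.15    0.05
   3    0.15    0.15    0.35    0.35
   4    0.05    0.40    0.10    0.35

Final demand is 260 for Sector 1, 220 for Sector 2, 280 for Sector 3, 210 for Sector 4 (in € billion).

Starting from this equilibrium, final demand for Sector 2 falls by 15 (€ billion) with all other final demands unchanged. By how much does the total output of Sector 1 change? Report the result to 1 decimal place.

Δx_1 = -14.0

I − A =
  [   0.60    -0.30    -0.05    -0.10]
  [  -0.05     0.95    -0.15    -0.05]
  [  -0.15    -0.15     0.65    -0.35]
  [  -0.05    -0.40    -0.10     0.65]
Compute the cofactors C_ij = (−1)^(i+j)·(3×3 minor ij) of I−A; the adjugate is their transpose:
adj(I−A) = Cᵀ =
  [ 0.318750   0.155625   0.076125   0.102000]
  [ 0.039000   0.222000   0.063000   0.057000]
  [ 0.118500   0.182250   0.341250   0.216000]
  [ 0.066750   0.176625   0.097125   0.333000]
det(I−A) = Σ_j (I−A)_1j·C_1j = (0.60)(0.318750) + (-0.30)(0.039000) + (-0.05)(0.118500) + (-0.10)(0.066750) = 0.16695
(I − A)⁻¹ = adj(I−A) / det(I−A) ≈
  [   1.9093     0.9322     0.4560     0.6110]
  [   0.2336     1.3297     0.3774     0.3414]
  [   0.7098     1.0916     2.0440     1.2938]
  [   0.3998     1.0580     0.5818     1.9946]
Δx = (I − A)⁻¹ Δd with Δd having -15 in the Sector 2 component and 0 elsewhere.
So Δx_1 = L_12 · (-15), where L_12 = adj(I−A)_12 / det(I−A) = 0.155625 / 0.16695.
Δx_1 = 0.155625 × (-15) / 0.16695 = -2.334375 / 0.16695 ≈ -14.0.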